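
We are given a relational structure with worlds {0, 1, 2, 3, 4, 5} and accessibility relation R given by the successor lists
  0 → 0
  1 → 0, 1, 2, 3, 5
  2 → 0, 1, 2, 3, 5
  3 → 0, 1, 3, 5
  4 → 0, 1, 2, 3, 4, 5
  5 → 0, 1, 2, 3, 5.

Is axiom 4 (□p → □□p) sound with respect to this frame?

By correspondence theory, 4 is valid on a frame iff R is transitive.
Transitive: no — 3 R 1 and 1 R 2, but not 3 R 2.

No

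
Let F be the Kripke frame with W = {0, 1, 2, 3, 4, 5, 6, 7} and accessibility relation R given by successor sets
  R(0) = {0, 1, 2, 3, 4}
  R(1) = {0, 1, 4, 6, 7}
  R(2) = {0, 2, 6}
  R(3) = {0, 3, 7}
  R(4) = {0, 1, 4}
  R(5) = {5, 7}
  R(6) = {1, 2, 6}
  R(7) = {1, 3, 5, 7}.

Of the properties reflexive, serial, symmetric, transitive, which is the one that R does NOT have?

transitive

Reflexive: yes — every world is R-related to itself.
Serial: yes — every world has a successor (e.g. 0 R 0).
Symmetric: yes — every pair in R has its reverse in R.
Transitive: no — 0 R 1 and 1 R 6, but not 0 R 6.
Only transitive fails.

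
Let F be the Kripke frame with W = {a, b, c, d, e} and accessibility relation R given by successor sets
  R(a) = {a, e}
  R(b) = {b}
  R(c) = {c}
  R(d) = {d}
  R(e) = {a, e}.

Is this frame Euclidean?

Euclidean: yes — any two successors of a common world are R-related.

Yes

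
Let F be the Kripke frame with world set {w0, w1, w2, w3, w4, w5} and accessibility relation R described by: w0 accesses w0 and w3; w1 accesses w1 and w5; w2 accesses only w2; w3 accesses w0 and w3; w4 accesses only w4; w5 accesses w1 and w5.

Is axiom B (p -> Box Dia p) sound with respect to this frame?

The schema B characterises exactly the symmetric frames.
Symmetric: yes — every pair in R has its reverse in R.

Yes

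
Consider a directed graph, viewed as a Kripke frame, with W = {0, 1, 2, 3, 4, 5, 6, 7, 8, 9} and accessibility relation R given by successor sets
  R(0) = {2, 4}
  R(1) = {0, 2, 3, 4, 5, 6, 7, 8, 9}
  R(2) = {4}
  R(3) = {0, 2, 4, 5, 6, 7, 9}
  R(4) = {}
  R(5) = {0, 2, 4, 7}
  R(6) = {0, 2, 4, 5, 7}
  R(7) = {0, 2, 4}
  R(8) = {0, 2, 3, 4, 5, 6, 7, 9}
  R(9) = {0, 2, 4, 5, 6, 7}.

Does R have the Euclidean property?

Euclidean: no — 0 R 4 and 0 R 2, but not 4 R 2.

No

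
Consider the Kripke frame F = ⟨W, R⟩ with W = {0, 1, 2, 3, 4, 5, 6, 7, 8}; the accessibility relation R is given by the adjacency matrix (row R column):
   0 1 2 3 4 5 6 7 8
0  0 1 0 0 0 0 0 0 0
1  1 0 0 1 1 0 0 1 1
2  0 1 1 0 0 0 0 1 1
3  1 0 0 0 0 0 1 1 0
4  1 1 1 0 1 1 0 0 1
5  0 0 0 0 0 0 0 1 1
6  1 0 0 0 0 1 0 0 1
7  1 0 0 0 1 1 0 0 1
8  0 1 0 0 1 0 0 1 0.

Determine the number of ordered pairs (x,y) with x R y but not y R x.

17

Enumerating: (1,3), (1,7), (2,1), (2,7), (2,8), (3,0), (3,6), (3,7), (4,0), (4,2), (4,5), (5,8), (6,0), (6,5), (6,8), (7,0), (7,4).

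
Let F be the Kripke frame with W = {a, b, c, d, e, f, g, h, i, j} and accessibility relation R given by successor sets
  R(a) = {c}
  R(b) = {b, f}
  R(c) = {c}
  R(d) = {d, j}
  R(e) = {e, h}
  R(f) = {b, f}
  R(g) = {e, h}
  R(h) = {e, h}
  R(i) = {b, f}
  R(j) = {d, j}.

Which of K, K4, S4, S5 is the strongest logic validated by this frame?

K4

Transitive (axiom 4): yes — every two-step R-path is closed by a direct edge.
Reflexive (axiom T): no — a is not related to itself.
Euclidean (axiom 5): yes — any two successors of a common world are R-related.
So F validates K, K4; S4 would additionally require R to be reflexive. The strongest is K4.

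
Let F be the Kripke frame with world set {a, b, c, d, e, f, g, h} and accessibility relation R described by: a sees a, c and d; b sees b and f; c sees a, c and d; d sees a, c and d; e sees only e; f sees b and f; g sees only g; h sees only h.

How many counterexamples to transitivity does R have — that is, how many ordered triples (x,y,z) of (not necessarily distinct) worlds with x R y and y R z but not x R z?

R is transitive; there are no such tuples.

0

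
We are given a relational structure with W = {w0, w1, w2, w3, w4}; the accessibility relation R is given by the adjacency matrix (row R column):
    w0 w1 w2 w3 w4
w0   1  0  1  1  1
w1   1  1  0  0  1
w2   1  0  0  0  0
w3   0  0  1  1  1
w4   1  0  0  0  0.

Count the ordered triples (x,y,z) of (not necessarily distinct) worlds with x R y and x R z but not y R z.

Enumerating: (w0,w2,w2), (w0,w2,w3), (w0,w2,w4), (w0,w3,w0), (w0,w4,w2), (w0,w4,w3), (w0,w4,w4), (w1,w0,w1), (w1,w4,w1), (w1,w4,w4), (w3,w2,w2), (w3,w2,w3), (w3,w2,w4), (w3,w4,w2), (w3,w4,w3), (w3,w4,w4).

16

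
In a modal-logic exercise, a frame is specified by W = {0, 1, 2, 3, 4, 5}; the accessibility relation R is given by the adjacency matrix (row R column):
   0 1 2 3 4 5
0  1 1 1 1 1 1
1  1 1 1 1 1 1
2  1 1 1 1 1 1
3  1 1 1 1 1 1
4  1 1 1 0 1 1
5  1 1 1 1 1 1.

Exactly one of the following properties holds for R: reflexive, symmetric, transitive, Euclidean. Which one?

Reflexive: yes — every world is R-related to itself.
Symmetric: no — 3 R 4 but not 4 R 3.
Transitive: no — 4 R 0 and 0 R 3, but not 4 R 3.
Euclidean: no — 0 R 4 and 0 R 3, but not 4 R 3.
Only reflexive holds.

reflexive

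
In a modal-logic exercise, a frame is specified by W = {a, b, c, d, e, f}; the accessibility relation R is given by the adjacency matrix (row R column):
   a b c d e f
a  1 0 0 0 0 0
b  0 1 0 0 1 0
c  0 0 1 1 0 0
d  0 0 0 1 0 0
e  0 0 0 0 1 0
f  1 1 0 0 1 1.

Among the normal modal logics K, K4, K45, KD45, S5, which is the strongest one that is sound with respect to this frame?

K4

Transitive (axiom 4): yes — every two-step R-path is closed by a direct edge.
Euclidean (axiom 5): no — f R a and f R b, but not a R b.
Serial (axiom D): yes — every world has a successor (e.g. a R a).
Reflexive (axiom T): yes — every world is R-related to itself.
So F validates K, K4; K45 would additionally require R to be Euclidean. The strongest is K4.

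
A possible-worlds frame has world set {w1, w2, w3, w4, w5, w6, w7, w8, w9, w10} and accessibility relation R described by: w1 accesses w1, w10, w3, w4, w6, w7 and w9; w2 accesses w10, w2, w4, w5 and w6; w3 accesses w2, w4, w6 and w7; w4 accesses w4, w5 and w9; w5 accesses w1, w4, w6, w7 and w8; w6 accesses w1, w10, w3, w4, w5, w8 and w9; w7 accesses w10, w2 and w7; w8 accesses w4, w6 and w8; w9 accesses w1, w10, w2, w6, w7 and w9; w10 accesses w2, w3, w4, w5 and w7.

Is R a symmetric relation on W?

No

Symmetric: no — w1 R w10 but not w10 R w1.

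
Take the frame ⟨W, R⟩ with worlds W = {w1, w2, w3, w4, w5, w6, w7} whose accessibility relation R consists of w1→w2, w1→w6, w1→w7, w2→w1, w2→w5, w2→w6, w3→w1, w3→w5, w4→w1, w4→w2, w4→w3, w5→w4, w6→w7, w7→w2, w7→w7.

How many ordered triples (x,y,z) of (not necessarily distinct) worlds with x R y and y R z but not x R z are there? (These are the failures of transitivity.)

Enumerating: (w1,w2,w1), (w1,w2,w5), (w2,w1,w2), (w2,w1,w7), (w2,w5,w4), (w2,w6,w7), (w3,w1,w2), (w3,w1,w6), (w3,w1,w7), (w3,w5,w4), (w4,w1,w6), (w4,w1,w7), … and 10 more.
Total: 22.

22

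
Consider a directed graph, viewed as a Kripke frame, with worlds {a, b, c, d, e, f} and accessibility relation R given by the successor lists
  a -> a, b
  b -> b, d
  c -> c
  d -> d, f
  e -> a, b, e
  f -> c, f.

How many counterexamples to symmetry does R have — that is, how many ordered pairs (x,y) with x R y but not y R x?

Enumerating: (a,b), (b,d), (d,f), (e,a), (e,b), (f,c).

6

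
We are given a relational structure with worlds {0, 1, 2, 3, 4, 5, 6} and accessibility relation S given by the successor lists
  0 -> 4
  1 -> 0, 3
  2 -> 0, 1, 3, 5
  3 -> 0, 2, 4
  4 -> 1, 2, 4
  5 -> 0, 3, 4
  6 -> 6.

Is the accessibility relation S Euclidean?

Euclidean: no — 1 S 0 and 1 S 3, but not 0 S 3.

No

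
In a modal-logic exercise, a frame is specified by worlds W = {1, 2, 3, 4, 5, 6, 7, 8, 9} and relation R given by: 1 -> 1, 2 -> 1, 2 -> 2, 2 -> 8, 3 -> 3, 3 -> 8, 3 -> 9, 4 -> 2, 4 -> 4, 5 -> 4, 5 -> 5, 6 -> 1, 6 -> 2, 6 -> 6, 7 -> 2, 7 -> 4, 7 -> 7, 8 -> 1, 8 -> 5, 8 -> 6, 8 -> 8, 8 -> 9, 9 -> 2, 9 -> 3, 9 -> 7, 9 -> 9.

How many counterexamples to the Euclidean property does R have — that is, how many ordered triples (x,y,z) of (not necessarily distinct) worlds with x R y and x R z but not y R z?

Enumerating: (2,1,2), (2,1,8), (2,8,2), (3,8,3), (3,9,8), (4,2,4), (5,4,5), (6,1,2), (6,1,6), (6,2,6), (7,2,4), (7,2,7), … and 23 more.
Total: 35.

35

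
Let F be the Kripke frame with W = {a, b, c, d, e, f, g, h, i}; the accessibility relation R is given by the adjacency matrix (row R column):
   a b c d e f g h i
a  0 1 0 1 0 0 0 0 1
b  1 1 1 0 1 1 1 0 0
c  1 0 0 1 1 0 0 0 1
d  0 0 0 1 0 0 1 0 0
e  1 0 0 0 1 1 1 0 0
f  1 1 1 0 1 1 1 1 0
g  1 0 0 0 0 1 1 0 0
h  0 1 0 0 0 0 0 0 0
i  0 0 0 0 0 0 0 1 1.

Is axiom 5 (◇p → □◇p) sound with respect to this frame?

Axiom 5 corresponds to the accessibility relation being Euclidean.
Euclidean: no — a R b and a R d, but not b R d.

No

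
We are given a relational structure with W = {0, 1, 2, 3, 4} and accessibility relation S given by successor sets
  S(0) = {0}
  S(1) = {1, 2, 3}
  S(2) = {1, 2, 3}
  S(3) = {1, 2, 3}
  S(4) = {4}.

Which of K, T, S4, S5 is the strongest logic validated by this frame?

Reflexive (axiom T): yes — every world is S-related to itself.
Transitive (axiom 4): yes — every two-step S-path is closed by a direct edge.
Euclidean (axiom 5): yes — any two successors of a common world are S-related.
So F validates K, T, S4, S5. The strongest is S5.

S5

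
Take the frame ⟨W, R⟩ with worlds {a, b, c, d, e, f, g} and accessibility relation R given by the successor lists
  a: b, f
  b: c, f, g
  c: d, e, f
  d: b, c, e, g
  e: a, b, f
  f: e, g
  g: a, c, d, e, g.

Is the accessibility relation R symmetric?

Symmetric: no — a R b but not b R a.

No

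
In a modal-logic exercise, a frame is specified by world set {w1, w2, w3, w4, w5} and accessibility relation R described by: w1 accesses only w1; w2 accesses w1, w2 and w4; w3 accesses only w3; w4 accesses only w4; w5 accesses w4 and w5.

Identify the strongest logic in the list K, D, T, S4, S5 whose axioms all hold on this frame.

Serial (axiom D): yes — every world has a successor (e.g. w1 R w1).
Reflexive (axiom T): yes — every world is R-related to itself.
Transitive (axiom 4): yes — every two-step R-path is closed by a direct edge.
Euclidean (axiom 5): no — w2 R w1 and w2 R w4, but not w1 R w4.
So F validates K, D, T, S4; S5 would additionally require R to be Euclidean. The strongest is S4.

S4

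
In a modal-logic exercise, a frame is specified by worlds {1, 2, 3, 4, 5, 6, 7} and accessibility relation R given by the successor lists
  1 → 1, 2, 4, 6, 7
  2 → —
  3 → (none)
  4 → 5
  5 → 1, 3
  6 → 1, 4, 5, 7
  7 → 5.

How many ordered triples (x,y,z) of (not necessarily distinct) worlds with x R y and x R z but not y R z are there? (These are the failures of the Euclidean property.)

Enumerating: (1,2,1), (1,2,2), (1,2,4), (1,2,6), (1,2,7), (1,4,1), (1,4,2), (1,4,4), (1,4,6), (1,4,7), (1,6,2), (1,6,6), … and 20 more.
Total: 32.

32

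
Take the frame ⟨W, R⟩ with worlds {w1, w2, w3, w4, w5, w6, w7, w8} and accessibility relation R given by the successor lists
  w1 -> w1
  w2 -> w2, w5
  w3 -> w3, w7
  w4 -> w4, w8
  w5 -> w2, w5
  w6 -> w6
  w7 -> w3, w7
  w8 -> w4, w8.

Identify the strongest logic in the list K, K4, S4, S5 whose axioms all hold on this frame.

S5

Transitive (axiom 4): yes — every two-step R-path is closed by a direct edge.
Reflexive (axiom T): yes — every world is R-related to itself.
Euclidean (axiom 5): yes — any two successors of a common world are R-related.
So F validates K, K4, S4, S5. The strongest is S5.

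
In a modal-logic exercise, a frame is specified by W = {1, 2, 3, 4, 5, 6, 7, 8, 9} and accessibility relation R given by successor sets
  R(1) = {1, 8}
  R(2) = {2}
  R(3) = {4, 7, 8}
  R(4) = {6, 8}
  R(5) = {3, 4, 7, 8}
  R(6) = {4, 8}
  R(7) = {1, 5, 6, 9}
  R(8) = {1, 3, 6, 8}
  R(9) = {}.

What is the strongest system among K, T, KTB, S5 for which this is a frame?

Reflexive (axiom T): no — 3 is not related to itself.
Symmetric (axiom B): no — 3 R 4 but not 4 R 3.
Euclidean (axiom 5): no — 3 R 4 and 3 R 7, but not 4 R 7.
So F validates K; T would additionally require R to be reflexive. The strongest is K.

K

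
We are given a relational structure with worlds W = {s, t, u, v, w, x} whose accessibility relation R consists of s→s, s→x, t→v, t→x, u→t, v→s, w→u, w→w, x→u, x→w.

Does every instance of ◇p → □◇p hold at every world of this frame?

No

Axiom 5 corresponds to the accessibility relation being Euclidean.
Euclidean: no — t R v and t R x, but not v R x.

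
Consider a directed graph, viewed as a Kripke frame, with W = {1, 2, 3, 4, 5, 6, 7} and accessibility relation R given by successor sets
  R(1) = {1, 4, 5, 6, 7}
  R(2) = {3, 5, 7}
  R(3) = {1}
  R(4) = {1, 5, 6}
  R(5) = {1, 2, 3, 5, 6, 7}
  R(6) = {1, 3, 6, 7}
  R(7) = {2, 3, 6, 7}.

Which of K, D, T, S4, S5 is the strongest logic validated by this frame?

D

Serial (axiom D): yes — every world has a successor (e.g. 1 R 1).
Reflexive (axiom T): no — 2 is not related to itself.
Transitive (axiom 4): no — 1 R 5 and 5 R 2, but not 1 R 2.
Euclidean (axiom 5): no — 1 R 4 and 1 R 7, but not 4 R 7.
So F validates K, D; T would additionally require R to be reflexive. The strongest is D.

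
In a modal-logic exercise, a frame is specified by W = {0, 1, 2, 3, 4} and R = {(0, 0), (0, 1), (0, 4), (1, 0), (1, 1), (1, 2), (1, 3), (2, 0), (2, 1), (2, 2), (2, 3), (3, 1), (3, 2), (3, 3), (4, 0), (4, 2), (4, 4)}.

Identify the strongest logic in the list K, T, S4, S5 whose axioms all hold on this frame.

T

Reflexive (axiom T): yes — every world is R-related to itself.
Transitive (axiom 4): no — 0 R 1 and 1 R 2, but not 0 R 2.
Euclidean (axiom 5): no — 0 R 1 and 0 R 4, but not 1 R 4.
So F validates K, T; S4 would additionally require R to be transitive. The strongest is T.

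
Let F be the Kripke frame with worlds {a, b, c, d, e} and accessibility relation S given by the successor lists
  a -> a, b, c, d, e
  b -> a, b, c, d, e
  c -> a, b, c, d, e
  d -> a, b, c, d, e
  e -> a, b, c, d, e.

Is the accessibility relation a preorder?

Reflexive: yes — every world is S-related to itself.
Transitive: yes — every two-step S-path is closed by a direct edge.
So S is a preorder.

Yes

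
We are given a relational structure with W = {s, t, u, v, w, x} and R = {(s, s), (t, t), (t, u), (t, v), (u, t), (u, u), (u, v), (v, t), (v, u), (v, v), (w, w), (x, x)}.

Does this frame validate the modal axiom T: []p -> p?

Axiom T corresponds to the accessibility relation being reflexive.
Reflexive: yes — every world is R-related to itself.

Yes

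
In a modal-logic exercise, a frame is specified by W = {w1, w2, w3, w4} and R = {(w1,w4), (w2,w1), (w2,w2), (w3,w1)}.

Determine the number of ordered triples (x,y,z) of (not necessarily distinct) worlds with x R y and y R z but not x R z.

Enumerating: (w2,w1,w4), (w3,w1,w4).

2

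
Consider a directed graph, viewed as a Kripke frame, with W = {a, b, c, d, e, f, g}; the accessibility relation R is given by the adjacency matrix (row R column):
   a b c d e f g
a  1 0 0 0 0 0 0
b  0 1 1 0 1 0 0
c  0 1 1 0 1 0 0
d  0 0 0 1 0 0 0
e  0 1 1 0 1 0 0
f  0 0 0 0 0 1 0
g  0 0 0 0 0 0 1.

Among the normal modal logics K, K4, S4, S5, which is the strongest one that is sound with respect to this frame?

S5

Transitive (axiom 4): yes — every two-step R-path is closed by a direct edge.
Reflexive (axiom T): yes — every world is R-related to itself.
Euclidean (axiom 5): yes — any two successors of a common world are R-related.
So F validates K, K4, S4, S5. The strongest is S5.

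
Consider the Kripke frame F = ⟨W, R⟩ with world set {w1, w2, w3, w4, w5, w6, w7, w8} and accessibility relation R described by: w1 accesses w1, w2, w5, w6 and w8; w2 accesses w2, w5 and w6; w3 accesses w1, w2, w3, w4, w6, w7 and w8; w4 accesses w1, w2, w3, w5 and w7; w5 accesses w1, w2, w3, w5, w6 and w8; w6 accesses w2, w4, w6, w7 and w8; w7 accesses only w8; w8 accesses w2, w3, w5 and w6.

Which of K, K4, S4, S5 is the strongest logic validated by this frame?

K

Transitive (axiom 4): no — w1 R w5 and w5 R w3, but not w1 R w3.
Reflexive (axiom T): no — w4 is not related to itself.
Euclidean (axiom 5): no — w1 R w2 and w1 R w8, but not w2 R w8.
So F validates K; K4 would additionally require R to be transitive. The strongest is K.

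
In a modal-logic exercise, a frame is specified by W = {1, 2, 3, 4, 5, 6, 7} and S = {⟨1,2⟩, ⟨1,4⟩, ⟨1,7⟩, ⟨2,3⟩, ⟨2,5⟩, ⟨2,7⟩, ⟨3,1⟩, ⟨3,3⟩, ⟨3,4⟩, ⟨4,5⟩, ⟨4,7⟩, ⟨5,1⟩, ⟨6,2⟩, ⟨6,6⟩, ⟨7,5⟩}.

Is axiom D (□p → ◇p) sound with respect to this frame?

Yes

Axiom D corresponds to the accessibility relation being serial.
Serial: yes — every world has a successor (e.g. 1 S 2).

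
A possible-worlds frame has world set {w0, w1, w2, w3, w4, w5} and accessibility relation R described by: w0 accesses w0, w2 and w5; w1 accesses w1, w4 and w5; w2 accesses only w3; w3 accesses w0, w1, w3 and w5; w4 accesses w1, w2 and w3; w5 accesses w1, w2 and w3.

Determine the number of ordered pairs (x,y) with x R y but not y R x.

8

Enumerating: (w0,w2), (w0,w5), (w2,w3), (w3,w0), (w3,w1), (w4,w2), (w4,w3), (w5,w2).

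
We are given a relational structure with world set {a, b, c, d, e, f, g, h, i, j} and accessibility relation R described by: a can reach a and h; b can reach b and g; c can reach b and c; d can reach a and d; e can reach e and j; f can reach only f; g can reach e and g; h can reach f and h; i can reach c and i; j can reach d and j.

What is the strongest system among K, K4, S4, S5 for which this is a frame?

K

Transitive (axiom 4): no — a R h and h R f, but not a R f.
Reflexive (axiom T): yes — every world is R-related to itself.
Euclidean (axiom 5): no — a R h and a R a, but not h R a.
So F validates K; K4 would additionally require R to be transitive. The strongest is K.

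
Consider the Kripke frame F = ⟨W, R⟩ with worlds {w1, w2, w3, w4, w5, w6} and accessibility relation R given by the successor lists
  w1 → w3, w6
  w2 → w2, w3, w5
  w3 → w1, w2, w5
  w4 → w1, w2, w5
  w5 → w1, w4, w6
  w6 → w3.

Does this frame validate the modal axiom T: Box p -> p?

Axiom T corresponds to the accessibility relation being reflexive.
Reflexive: no — w1 is not related to itself.

No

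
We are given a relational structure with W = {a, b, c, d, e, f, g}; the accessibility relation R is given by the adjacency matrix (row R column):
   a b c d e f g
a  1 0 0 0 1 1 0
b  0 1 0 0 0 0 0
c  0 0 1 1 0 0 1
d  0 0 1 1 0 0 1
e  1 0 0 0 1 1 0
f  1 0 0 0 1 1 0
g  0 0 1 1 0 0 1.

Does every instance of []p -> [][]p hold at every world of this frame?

By correspondence theory, 4 is valid on a frame iff R is transitive.
Transitive: yes — every two-step R-path is closed by a direct edge.

Yes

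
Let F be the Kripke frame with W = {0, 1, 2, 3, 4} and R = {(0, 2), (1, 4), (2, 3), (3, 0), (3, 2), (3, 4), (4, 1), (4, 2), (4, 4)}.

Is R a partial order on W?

Reflexive: no — 0 is not related to itself.
Transitive: no — 0 R 2 and 2 R 3, but not 0 R 3.
Antisymmetric: no — 1 R 4 and 4 R 1 with 1 ≠ 4.
So R is not a partial order.

No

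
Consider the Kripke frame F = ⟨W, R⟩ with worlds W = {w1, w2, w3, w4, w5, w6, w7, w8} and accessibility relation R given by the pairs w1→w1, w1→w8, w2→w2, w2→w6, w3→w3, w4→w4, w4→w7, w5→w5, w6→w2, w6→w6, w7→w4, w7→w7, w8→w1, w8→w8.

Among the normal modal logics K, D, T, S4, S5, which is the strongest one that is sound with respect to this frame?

Serial (axiom D): yes — every world has a successor (e.g. w1 R w1).
Reflexive (axiom T): yes — every world is R-related to itself.
Transitive (axiom 4): yes — every two-step R-path is closed by a direct edge.
Euclidean (axiom 5): yes — any two successors of a common world are R-related.
So F validates K, D, T, S4, S5. The strongest is S5.

S5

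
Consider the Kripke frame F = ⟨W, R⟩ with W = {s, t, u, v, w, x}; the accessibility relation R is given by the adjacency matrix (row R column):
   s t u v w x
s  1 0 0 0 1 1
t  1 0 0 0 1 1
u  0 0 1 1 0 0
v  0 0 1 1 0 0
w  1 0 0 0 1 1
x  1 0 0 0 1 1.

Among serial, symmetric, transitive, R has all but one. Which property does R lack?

symmetric

Serial: yes — every world has a successor (e.g. s R s).
Symmetric: no — t R s but not s R t.
Transitive: yes — every two-step R-path is closed by a direct edge.
Only symmetric fails.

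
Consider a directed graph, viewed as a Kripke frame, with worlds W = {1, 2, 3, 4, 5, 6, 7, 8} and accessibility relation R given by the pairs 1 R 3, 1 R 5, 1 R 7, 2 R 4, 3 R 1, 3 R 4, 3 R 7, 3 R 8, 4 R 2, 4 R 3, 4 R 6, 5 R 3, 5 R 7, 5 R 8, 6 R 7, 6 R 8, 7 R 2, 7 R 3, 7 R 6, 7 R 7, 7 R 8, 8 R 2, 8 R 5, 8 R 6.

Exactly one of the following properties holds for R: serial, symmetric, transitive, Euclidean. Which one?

Serial: yes — every world has a successor (e.g. 1 R 3).
Symmetric: no — 1 R 5 but not 5 R 1.
Transitive: no — 1 R 3 and 3 R 4, but not 1 R 4.
Euclidean: no — 1 R 3 and 1 R 5, but not 3 R 5.
Only serial holds.

serial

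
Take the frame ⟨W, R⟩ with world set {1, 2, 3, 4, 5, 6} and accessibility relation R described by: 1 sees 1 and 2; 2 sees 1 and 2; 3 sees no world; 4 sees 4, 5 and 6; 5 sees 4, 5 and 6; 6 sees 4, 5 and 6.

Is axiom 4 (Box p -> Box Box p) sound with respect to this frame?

By correspondence theory, 4 is valid on a frame iff R is transitive.
Transitive: yes — every two-step R-path is closed by a direct edge.

Yes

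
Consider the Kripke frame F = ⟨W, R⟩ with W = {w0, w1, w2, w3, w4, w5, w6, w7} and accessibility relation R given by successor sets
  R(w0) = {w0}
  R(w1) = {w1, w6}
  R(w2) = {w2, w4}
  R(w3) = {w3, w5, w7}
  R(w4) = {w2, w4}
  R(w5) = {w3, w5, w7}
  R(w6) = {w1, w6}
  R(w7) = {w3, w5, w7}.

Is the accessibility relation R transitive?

Yes

Transitive: yes — every two-step R-path is closed by a direct edge.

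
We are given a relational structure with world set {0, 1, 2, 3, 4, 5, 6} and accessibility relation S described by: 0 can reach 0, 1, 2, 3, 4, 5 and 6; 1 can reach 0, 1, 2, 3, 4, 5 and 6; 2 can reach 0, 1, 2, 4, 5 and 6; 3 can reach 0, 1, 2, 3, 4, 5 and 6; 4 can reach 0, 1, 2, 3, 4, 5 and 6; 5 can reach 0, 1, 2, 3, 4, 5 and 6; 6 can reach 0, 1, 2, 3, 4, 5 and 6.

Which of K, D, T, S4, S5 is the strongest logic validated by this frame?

Serial (axiom D): yes — every world has a successor (e.g. 0 S 0).
Reflexive (axiom T): yes — every world is S-related to itself.
Transitive (axiom 4): no — 2 S 0 and 0 S 3, but not 2 S 3.
Euclidean (axiom 5): no — 0 S 2 and 0 S 3, but not 2 S 3.
So F validates K, D, T; S4 would additionally require S to be transitive. The strongest is T.

T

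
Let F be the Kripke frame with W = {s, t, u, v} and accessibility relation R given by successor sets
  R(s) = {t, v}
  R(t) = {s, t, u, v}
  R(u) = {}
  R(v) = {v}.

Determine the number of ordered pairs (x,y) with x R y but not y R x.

3

Enumerating: (s,v), (t,u), (t,v).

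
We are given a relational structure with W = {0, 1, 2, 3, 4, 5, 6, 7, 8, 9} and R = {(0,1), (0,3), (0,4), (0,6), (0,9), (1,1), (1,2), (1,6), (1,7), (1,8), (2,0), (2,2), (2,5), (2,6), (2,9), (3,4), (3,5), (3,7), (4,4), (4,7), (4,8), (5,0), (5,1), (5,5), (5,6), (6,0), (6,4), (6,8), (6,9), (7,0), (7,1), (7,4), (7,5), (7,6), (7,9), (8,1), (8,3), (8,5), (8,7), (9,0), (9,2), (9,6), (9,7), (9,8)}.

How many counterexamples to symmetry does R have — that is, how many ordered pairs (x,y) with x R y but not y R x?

Enumerating: (0,1), (0,3), (0,4), (1,2), (1,6), (2,0), (2,5), (2,6), (3,4), (3,5), (3,7), (4,8), … and 12 more.
Total: 24.

24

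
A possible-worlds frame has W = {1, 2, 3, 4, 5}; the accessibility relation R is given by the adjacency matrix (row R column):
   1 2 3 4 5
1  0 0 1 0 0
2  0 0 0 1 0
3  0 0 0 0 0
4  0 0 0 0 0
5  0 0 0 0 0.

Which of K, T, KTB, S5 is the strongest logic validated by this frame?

Reflexive (axiom T): no — 1 is not related to itself.
Symmetric (axiom B): no — 1 R 3 but not 3 R 1.
Euclidean (axiom 5): no — 1 R 3 and 1 R 3, but not 3 R 3.
So F validates K; T would additionally require R to be reflexive. The strongest is K.

K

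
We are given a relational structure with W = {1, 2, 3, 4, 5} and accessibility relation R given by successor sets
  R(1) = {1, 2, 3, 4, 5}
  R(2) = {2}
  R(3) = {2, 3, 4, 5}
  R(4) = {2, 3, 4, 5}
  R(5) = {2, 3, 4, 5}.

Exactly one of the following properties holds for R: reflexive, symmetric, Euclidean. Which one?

reflexive

Reflexive: yes — every world is R-related to itself.
Symmetric: no — 1 R 2 but not 2 R 1.
Euclidean: no — 1 R 2 and 1 R 3, but not 2 R 3.
Only reflexive holds.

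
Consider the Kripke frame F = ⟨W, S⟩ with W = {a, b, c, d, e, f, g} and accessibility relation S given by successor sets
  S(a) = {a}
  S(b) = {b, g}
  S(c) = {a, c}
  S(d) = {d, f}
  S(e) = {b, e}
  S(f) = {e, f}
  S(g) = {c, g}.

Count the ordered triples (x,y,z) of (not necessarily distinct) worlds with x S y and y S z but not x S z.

Enumerating: (b,g,c), (d,f,e), (e,b,g), (f,e,b), (g,c,a).

5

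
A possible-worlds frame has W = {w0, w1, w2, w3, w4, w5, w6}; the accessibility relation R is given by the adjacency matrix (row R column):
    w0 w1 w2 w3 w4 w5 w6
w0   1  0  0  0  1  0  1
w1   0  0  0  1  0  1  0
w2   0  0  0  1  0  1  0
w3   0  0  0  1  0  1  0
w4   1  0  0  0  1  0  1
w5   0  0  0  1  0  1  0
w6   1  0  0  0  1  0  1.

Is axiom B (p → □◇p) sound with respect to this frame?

Axiom B corresponds to the accessibility relation being symmetric.
Symmetric: no — w1 R w3 but not w3 R w1.

No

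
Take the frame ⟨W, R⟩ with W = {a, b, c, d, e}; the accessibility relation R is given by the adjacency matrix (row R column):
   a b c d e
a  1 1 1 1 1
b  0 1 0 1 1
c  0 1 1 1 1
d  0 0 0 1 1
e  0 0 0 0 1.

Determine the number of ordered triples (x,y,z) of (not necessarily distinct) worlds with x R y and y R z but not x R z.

R is transitive; there are no such tuples.

0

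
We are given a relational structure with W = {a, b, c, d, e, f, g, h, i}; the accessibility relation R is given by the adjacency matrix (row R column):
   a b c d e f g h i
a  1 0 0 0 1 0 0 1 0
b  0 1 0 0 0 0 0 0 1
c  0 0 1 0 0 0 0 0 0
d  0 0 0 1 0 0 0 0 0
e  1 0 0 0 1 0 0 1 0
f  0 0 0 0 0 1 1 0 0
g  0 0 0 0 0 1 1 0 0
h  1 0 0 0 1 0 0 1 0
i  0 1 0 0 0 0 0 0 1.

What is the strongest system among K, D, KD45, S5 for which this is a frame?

Serial (axiom D): yes — every world has a successor (e.g. a R a).
Euclidean (axiom 5): yes — any two successors of a common world are R-related.
Transitive (axiom 4): yes — every two-step R-path is closed by a direct edge.
Reflexive (axiom T): yes — every world is R-related to itself.
So F validates K, D, KD45, S5. The strongest is S5.

S5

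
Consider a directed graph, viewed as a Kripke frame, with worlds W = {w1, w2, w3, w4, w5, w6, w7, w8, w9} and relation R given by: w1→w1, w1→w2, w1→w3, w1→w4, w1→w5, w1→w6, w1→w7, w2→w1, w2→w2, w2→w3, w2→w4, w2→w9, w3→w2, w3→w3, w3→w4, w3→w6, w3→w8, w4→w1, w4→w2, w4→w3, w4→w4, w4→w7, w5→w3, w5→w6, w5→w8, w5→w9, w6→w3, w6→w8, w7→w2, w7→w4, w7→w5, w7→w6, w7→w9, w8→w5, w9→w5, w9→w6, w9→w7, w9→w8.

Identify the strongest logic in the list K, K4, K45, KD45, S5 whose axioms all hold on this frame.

Transitive (axiom 4): no — w1 R w2 and w2 R w9, but not w1 R w9.
Euclidean (axiom 5): no — w1 R w2 and w1 R w5, but not w2 R w5.
Serial (axiom D): yes — every world has a successor (e.g. w1 R w1).
Reflexive (axiom T): no — w5 is not related to itself.
So F validates K; K4 would additionally require R to be transitive. The strongest is K.

K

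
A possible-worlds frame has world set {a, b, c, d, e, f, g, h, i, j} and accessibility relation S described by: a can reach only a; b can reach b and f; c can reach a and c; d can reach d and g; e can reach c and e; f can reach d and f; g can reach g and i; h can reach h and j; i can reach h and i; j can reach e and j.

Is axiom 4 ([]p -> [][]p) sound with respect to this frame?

Axiom 4 corresponds to the accessibility relation being transitive.
Transitive: no — b S f and f S d, but not b S d.

No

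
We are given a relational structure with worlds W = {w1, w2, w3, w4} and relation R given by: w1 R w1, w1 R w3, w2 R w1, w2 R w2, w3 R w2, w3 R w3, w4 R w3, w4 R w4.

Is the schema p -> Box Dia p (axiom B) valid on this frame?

No

Axiom B corresponds to the accessibility relation being symmetric.
Symmetric: no — w1 R w3 but not w3 R w1.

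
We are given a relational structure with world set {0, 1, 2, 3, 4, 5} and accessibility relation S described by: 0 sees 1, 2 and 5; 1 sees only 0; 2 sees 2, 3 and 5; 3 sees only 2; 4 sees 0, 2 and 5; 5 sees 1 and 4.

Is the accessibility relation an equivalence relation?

Reflexive: no — 0 is not related to itself.
Symmetric: no — 0 S 2 but not 2 S 0.
Transitive: no — 0 S 2 and 2 S 3, but not 0 S 3.
So S is not an equivalence relation.

No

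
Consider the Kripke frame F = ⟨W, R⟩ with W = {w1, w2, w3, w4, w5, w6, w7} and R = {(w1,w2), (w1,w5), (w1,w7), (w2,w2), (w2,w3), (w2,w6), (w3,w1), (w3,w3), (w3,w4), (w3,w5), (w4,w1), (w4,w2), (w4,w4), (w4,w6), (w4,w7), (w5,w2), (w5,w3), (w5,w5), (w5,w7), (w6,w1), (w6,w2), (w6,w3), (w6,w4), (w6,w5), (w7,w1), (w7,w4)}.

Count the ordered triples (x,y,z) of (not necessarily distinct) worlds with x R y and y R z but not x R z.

Enumerating: (w1,w2,w3), (w1,w2,w6), (w1,w5,w3), (w1,w7,w1), (w1,w7,w4), (w2,w3,w1), (w2,w3,w4), (w2,w3,w5), (w2,w6,w1), (w2,w6,w4), (w2,w6,w5), (w3,w1,w2), … and 26 more.
Total: 38.

38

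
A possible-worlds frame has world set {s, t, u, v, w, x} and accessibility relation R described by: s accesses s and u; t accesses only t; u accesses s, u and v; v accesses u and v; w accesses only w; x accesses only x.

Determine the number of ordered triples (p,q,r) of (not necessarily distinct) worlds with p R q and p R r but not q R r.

2

Enumerating: (u,s,v), (u,v,s).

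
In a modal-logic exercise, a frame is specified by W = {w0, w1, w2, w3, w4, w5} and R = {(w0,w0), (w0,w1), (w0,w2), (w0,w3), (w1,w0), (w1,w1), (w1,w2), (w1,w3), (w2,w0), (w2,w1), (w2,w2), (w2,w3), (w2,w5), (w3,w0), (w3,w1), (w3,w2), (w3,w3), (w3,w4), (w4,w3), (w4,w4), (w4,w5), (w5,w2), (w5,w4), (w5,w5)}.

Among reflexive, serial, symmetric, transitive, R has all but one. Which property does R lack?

Reflexive: yes — every world is R-related to itself.
Serial: yes — every world has a successor (e.g. w0 R w0).
Symmetric: yes — every pair in R has its reverse in R.
Transitive: no — w0 R w2 and w2 R w5, but not w0 R w5.
Only transitive fails.

transitive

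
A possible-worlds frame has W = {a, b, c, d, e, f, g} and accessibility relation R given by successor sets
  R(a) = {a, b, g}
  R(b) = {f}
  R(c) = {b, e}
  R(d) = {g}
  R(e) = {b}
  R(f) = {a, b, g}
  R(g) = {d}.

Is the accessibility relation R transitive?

Transitive: no — a R b and b R f, but not a R f.

No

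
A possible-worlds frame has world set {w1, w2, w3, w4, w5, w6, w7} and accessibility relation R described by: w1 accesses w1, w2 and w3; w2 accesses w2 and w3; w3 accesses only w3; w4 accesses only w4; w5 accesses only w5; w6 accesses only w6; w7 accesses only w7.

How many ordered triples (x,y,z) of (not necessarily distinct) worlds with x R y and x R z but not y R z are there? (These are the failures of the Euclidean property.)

Enumerating: (w1,w2,w1), (w1,w3,w1), (w1,w3,w2), (w2,w3,w2).

4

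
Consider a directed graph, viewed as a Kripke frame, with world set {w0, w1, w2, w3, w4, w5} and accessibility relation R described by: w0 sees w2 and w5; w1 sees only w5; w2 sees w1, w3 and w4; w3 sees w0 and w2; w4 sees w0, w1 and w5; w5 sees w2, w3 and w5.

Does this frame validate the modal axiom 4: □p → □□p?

No

By correspondence theory, 4 is valid on a frame iff R is transitive.
Transitive: no — w0 R w2 and w2 R w1, but not w0 R w1.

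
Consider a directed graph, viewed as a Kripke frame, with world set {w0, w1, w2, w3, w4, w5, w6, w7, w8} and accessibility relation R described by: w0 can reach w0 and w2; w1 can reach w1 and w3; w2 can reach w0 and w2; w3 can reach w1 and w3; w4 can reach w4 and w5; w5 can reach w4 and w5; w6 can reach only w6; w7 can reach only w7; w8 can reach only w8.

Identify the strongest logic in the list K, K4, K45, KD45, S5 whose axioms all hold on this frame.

S5

Transitive (axiom 4): yes — every two-step R-path is closed by a direct edge.
Euclidean (axiom 5): yes — any two successors of a common world are R-related.
Serial (axiom D): yes — every world has a successor (e.g. w0 R w0).
Reflexive (axiom T): yes — every world is R-related to itself.
So F validates K, K4, K45, KD45, S5. The strongest is S5.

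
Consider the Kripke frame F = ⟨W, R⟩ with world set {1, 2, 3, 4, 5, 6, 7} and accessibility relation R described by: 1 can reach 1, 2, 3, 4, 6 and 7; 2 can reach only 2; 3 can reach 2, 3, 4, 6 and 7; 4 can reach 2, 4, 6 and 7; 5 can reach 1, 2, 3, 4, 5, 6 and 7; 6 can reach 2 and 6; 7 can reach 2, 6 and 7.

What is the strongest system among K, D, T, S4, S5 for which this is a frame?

S4

Serial (axiom D): yes — every world has a successor (e.g. 1 R 1).
Reflexive (axiom T): yes — every world is R-related to itself.
Transitive (axiom 4): yes — every two-step R-path is closed by a direct edge.
Euclidean (axiom 5): no — 1 R 2 and 1 R 3, but not 2 R 3.
So F validates K, D, T, S4; S5 would additionally require R to be Euclidean. The strongest is S4.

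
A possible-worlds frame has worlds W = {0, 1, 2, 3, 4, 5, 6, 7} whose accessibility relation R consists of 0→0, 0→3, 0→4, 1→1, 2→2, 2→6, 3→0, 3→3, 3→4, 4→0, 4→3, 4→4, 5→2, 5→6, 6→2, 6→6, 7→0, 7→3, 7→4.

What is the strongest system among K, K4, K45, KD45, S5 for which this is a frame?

Transitive (axiom 4): yes — every two-step R-path is closed by a direct edge.
Euclidean (axiom 5): yes — any two successors of a common world are R-related.
Serial (axiom D): yes — every world has a successor (e.g. 0 R 0).
Reflexive (axiom T): no — 5 is not related to itself.
So F validates K, K4, K45, KD45; S5 would additionally require R to be reflexive. The strongest is KD45.

KD45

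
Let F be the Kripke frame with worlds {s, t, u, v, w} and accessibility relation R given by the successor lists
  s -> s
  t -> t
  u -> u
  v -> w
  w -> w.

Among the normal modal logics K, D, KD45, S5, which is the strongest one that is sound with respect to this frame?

Serial (axiom D): yes — every world has a successor (e.g. s R s).
Euclidean (axiom 5): yes — any two successors of a common world are R-related.
Transitive (axiom 4): yes — every two-step R-path is closed by a direct edge.
Reflexive (axiom T): no — v is not related to itself.
So F validates K, D, KD45; S5 would additionally require R to be reflexive. The strongest is KD45.

KD45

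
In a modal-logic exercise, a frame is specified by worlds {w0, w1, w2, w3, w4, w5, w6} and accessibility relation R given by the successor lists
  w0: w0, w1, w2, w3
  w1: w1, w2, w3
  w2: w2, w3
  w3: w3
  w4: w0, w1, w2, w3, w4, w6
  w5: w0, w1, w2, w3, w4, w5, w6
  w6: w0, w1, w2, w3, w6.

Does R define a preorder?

Yes

Reflexive: yes — every world is R-related to itself.
Transitive: yes — every two-step R-path is closed by a direct edge.
So R is a preorder.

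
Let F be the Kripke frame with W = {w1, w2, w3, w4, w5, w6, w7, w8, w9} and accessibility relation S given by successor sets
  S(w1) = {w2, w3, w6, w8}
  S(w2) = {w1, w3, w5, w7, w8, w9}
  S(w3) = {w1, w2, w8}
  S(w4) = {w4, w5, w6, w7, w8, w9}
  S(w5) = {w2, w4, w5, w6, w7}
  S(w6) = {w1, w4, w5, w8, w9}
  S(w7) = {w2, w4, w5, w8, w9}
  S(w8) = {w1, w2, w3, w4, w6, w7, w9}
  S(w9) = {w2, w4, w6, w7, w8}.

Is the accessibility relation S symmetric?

Symmetric: yes — every pair in S has its reverse in S.

Yes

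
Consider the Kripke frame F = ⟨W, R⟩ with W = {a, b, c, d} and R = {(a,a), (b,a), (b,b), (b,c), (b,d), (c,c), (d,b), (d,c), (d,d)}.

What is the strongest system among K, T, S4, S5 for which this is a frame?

Reflexive (axiom T): yes — every world is R-related to itself.
Transitive (axiom 4): no — d R b and b R a, but not d R a.
Euclidean (axiom 5): no — b R a and b R c, but not a R c.
So F validates K, T; S4 would additionally require R to be transitive. The strongest is T.

T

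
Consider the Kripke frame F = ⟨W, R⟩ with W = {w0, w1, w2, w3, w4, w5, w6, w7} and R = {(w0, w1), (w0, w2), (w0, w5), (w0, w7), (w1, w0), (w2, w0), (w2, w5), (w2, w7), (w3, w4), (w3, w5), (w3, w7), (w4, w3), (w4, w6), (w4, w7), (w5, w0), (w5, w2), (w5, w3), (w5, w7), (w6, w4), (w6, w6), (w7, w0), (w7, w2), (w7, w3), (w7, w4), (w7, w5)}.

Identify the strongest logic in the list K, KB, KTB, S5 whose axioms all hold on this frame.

KB

Symmetric (axiom B): yes — every pair in R has its reverse in R.
Reflexive (axiom T): no — w0 is not related to itself.
Euclidean (axiom 5): no — w0 R w1 and w0 R w2, but not w1 R w2.
So F validates K, KB; KTB would additionally require R to be reflexive. The strongest is KB.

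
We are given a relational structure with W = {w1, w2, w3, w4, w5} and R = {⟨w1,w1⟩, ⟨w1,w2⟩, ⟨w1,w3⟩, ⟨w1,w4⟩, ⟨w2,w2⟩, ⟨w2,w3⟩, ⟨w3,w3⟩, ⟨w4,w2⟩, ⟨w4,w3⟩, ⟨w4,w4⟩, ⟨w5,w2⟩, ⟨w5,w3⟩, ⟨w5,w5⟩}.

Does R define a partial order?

Reflexive: yes — every world is R-related to itself.
Transitive: yes — every two-step R-path is closed by a direct edge.
Antisymmetric: yes — no distinct pair is related both ways.
So R is a partial order.

Yes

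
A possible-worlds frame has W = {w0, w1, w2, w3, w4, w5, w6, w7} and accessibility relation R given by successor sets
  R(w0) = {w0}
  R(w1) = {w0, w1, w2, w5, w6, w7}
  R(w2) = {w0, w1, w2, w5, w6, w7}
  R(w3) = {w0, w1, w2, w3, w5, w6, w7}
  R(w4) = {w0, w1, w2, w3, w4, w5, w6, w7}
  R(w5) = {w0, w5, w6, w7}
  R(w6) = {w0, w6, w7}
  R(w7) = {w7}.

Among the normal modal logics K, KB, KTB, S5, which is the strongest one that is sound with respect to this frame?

K

Symmetric (axiom B): no — w1 R w0 but not w0 R w1.
Reflexive (axiom T): yes — every world is R-related to itself.
Euclidean (axiom 5): no — w1 R w0 and w1 R w2, but not w0 R w2.
So F validates K; KB would additionally require R to be symmetric. The strongest is K.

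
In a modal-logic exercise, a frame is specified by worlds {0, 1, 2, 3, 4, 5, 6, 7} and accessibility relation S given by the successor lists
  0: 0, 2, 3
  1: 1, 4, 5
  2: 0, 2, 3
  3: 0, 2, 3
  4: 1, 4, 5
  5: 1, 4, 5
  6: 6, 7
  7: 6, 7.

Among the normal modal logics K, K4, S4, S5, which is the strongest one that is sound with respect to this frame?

S5

Transitive (axiom 4): yes — every two-step S-path is closed by a direct edge.
Reflexive (axiom T): yes — every world is S-related to itself.
Euclidean (axiom 5): yes — any two successors of a common world are S-related.
So F validates K, K4, S4, S5. The strongest is S5.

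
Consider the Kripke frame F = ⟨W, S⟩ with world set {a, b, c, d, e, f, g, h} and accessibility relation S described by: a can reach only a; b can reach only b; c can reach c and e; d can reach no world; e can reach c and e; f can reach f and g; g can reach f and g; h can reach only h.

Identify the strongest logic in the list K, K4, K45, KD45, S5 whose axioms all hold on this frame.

Transitive (axiom 4): yes — every two-step S-path is closed by a direct edge.
Euclidean (axiom 5): yes — any two successors of a common world are S-related.
Serial (axiom D): no — d has no S-successor.
Reflexive (axiom T): no — d is not related to itself.
So F validates K, K4, K45; KD45 would additionally require S to be serial. The strongest is K45.

K45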